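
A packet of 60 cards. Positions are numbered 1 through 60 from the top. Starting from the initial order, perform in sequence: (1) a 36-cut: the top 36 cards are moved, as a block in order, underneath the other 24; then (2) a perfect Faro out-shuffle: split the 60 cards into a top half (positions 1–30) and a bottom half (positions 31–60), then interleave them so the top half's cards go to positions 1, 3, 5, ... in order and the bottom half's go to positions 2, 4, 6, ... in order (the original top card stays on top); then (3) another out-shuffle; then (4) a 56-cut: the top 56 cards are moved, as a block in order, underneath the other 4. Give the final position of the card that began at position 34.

56

Track the card from position 34 forward through each operation:
  after op 1 (cut 36): 34 → 58
  after op 2 (out-shuffle): 58 → 56
  after op 3 (out-shuffle): 56 → 52
  after op 4 (cut 56): 52 → 56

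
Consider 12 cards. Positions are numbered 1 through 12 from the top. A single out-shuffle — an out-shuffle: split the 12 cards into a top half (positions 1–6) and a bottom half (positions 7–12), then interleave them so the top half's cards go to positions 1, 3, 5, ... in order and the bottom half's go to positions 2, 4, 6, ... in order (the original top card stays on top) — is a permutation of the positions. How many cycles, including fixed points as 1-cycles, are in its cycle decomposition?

3

Trace each unvisited position around until it returns:
(1) (2 3 5 9 6 11 10 8 4 7) (12)
3 cycles in total.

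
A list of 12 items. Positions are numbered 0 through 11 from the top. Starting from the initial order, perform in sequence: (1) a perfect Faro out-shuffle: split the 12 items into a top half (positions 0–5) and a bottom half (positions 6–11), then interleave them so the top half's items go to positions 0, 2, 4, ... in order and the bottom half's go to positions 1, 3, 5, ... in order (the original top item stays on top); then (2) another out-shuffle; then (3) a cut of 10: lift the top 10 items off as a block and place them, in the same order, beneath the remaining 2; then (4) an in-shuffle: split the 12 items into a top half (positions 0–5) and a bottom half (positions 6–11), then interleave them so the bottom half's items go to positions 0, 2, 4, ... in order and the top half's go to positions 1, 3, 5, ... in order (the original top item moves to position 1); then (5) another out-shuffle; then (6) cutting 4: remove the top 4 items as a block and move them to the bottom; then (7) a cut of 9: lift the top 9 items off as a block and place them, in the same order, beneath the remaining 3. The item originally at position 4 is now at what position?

Track the item from position 4 forward through each operation:
  after op 1 (out-shuffle): 4 → 8
  after op 2 (out-shuffle): 8 → 5
  after op 3 (cut 10): 5 → 7
  after op 4 (in-shuffle): 7 → 2
  after op 5 (out-shuffle): 2 → 4
  after op 6 (cut 4): 4 → 0
  after op 7 (cut 9): 0 → 3

3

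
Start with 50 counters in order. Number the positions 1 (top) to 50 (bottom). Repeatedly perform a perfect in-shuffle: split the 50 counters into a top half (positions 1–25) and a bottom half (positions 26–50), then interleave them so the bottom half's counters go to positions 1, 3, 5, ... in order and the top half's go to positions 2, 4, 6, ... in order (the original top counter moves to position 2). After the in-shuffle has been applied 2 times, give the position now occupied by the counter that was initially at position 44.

Track the counter's position through each in-shuffle:
44 → 37 → 23

23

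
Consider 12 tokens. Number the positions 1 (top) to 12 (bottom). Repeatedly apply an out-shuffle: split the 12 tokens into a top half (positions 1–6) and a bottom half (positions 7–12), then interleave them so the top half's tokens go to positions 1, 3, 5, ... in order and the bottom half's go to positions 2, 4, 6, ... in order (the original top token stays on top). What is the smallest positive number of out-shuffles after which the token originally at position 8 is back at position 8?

Follow position 8 under repeated out-shuffles:
8 → 4 → 7 → 2 → 3 → 5 → 9 → 6 → 11 → 10 → 8
It first returns after 10 out-shuffles.

10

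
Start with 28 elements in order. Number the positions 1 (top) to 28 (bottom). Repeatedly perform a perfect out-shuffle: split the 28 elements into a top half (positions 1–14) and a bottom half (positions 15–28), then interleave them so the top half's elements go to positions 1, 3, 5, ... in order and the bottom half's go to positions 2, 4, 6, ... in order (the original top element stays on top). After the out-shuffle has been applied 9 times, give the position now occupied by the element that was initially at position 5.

Track the element's position through each out-shuffle:
5 → 9 → 17 → 6 → 11 → 21 → 14 → 27 → 26 → 24

24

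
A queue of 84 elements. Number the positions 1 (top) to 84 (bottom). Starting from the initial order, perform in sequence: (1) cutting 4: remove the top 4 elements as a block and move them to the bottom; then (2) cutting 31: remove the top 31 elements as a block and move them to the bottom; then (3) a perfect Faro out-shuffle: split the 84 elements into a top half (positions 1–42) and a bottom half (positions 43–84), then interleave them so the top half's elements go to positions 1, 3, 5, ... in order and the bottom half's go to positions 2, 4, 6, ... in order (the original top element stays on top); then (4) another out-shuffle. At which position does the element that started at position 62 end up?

Track the element from position 62 forward through each operation:
  after op 1 (cut 4): 62 → 58
  after op 2 (cut 31): 58 → 27
  after op 3 (out-shuffle): 27 → 53
  after op 4 (out-shuffle): 53 → 22

22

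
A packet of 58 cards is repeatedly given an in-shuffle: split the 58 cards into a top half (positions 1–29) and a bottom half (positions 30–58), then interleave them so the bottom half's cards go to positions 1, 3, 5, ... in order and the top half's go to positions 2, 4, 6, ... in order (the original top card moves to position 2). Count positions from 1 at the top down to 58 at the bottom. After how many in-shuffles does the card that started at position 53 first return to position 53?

Follow position 53 under repeated in-shuffles:
53 → 47 → 35 → 11 → 22 → 44 → 29 → 58 → ... → 53 (length 58)
It first returns after 58 in-shuffles.

58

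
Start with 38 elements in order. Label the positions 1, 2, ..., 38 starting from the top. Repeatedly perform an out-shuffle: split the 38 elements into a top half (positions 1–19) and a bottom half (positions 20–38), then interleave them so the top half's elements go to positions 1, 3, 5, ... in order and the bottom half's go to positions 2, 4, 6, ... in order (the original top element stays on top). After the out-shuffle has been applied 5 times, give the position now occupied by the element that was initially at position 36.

11

Track the element's position through each out-shuffle:
36 → 34 → 30 → 22 → 6 → 11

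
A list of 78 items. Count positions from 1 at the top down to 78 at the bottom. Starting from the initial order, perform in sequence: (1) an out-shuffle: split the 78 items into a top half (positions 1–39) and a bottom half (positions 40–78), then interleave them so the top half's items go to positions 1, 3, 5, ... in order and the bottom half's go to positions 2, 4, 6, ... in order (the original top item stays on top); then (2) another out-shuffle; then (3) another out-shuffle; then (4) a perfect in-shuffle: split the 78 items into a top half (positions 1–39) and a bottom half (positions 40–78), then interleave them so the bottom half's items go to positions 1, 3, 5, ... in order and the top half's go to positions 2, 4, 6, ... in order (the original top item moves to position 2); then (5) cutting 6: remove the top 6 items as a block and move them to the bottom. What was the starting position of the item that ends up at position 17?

Undo the operations in reverse order, starting from position 17:
  undo op 5 (cut 6): 17 ← 23
  undo op 4 (in-shuffle, from bottom half): 23 ← 51
  undo op 3 (out-shuffle, from top half): 51 ← 26
  undo op 2 (out-shuffle, from bottom half): 26 ← 52
  undo op 1 (out-shuffle, from bottom half): 52 ← 65
So the item at position 17 came from original position 65.

65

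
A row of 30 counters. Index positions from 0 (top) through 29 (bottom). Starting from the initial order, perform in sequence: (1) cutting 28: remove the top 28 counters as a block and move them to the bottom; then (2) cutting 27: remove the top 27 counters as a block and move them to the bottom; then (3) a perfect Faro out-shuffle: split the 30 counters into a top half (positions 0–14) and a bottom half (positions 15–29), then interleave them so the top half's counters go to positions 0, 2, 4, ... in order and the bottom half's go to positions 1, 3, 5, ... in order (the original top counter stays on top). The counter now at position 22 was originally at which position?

Undo the operations in reverse order, starting from position 22:
  undo op 3 (out-shuffle, from top half): 22 ← 11
  undo op 2 (cut 27): 11 ← 8
  undo op 1 (cut 28): 8 ← 6
So the counter at position 22 came from original position 6.

6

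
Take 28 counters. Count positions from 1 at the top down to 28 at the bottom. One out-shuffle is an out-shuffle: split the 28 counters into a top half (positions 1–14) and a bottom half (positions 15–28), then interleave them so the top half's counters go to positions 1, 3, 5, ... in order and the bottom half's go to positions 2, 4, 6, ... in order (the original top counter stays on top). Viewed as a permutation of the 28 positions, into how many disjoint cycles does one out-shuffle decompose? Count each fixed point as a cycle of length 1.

5

Trace each unvisited position around until it returns:
(1) (2 3 5 9 17 6 ... len 18) (4 7 13 25 22 16) (10 19) (28)
5 cycles in total.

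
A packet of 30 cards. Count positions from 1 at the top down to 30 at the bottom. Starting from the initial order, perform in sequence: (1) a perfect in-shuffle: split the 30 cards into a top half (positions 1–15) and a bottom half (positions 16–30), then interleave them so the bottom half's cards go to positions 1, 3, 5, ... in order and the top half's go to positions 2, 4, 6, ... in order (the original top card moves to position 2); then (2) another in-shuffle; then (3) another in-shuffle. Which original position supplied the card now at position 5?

20

Undo the operations in reverse order, starting from position 5:
  undo op 3 (in-shuffle, from bottom half): 5 ← 18
  undo op 2 (in-shuffle, from top half): 18 ← 9
  undo op 1 (in-shuffle, from bottom half): 9 ← 20
So the card at position 5 came from original position 20.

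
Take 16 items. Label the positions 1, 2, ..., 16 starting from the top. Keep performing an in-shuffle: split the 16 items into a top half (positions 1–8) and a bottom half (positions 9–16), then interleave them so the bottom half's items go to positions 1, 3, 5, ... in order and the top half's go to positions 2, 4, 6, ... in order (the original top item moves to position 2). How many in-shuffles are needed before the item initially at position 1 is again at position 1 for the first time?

8

Follow position 1 under repeated in-shuffles:
1 → 2 → 4 → 8 → 16 → 15 → 13 → 9 → 1
It first returns after 8 in-shuffles.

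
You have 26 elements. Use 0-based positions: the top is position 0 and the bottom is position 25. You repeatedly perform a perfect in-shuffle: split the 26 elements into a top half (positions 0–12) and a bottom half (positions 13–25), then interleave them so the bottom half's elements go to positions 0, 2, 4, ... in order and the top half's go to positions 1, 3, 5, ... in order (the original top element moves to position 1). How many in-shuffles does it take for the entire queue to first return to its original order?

The in-shuffle permutes the 26 positions with cycle lengths [2, 6, 18].
Every element is home exactly when every cycle has completed a whole number of laps, i.e. after lcm(2, 6, 18) = 18 in-shuffles.

18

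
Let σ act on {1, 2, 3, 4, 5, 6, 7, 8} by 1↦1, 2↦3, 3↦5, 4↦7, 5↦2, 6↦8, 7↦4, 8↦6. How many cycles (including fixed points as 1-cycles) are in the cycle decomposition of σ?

Cycle decomposition: (1) (2 3 5) (4 7) (6 8).
4 cycles.

4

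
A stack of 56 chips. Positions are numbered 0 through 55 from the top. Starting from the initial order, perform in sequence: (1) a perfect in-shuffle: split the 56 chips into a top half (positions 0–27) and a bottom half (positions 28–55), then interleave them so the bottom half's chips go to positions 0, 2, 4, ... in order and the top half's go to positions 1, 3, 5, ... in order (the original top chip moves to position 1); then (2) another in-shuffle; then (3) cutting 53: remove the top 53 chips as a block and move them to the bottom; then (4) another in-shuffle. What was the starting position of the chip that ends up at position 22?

51

Undo the operations in reverse order, starting from position 22:
  undo op 4 (in-shuffle, from bottom half): 22 ← 39
  undo op 3 (cut 53): 39 ← 36
  undo op 2 (in-shuffle, from bottom half): 36 ← 46
  undo op 1 (in-shuffle, from bottom half): 46 ← 51
So the chip at position 22 came from original position 51.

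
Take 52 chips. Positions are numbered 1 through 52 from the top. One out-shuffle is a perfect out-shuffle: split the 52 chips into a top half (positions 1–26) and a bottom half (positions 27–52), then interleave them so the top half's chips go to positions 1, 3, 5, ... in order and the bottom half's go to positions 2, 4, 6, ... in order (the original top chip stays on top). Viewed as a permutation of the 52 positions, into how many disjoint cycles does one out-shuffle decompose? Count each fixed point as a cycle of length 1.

9

Trace each unvisited position around until it returns:
(1) (2 3 5 9 17 33 14 27) (4 7 13 25 49 46 40 28) (6 11 21 41 30 8 15 29) (10 19 37 22 43 34 16 31) (12 23 45 38 24 47 42 32) (18 35) (20 39 26 51 50 48 44 36) ... plus 1 more
9 cycles in total.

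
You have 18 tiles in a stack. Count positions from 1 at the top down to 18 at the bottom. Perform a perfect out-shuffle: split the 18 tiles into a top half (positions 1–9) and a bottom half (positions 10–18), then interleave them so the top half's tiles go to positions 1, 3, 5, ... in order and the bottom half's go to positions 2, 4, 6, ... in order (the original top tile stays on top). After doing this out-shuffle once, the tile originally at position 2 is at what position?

3

Track the tile's position through each out-shuffle:
2 → 3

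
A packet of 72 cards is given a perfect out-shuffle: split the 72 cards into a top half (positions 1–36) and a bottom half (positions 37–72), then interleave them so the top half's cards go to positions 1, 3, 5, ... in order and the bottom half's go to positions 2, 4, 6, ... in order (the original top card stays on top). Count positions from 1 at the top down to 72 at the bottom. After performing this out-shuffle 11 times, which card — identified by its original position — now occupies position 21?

25

Work backwards from position 21, undoing one out-shuffle at a time:
21 ← 11 ← 6 ← 39 ← 20 ← 46 ← 59 ← 30 ← 51 ← 26 ← 49 ← 25
So the card now at position 21 started at position 25.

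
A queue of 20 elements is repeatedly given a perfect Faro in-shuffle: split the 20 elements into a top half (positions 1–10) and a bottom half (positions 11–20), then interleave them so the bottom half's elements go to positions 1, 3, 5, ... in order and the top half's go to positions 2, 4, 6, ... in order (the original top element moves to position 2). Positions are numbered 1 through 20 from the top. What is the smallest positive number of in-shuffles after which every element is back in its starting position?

6

The in-shuffle permutes the 20 positions with cycle lengths [2, 3, 3, 6, 6].
Every element is home exactly when every cycle has completed a whole number of laps, i.e. after lcm(2, 3, 6) = 6 in-shuffles.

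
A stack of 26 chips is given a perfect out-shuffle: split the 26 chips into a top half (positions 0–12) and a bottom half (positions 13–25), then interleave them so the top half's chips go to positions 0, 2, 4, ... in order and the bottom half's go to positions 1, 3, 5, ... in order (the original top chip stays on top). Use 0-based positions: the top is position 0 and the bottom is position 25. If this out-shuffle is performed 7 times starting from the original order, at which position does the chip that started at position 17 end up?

Track the chip's position through each out-shuffle:
17 → 9 → 18 → 11 → 22 → 19 → 13 → 1

1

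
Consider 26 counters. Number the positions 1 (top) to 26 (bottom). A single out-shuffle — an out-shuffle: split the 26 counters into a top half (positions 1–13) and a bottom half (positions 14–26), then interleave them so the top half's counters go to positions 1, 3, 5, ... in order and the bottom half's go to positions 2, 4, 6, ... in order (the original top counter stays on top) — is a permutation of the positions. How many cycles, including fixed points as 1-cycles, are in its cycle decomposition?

4

Trace each unvisited position around until it returns:
(1) (2 3 5 9 17 8 ... len 20) (6 11 21 16) (26)
4 cycles in total.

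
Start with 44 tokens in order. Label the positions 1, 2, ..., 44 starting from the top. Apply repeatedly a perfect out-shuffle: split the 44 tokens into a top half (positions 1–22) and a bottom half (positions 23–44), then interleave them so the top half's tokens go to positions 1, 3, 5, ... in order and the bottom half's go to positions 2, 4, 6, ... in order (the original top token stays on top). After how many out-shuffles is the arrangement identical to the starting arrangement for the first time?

14

The out-shuffle permutes the 44 positions with cycle lengths [1, 1, 14, 14, 14].
Every token is home exactly when every cycle has completed a whole number of laps, i.e. after lcm(1, 14) = 14 out-shuffles.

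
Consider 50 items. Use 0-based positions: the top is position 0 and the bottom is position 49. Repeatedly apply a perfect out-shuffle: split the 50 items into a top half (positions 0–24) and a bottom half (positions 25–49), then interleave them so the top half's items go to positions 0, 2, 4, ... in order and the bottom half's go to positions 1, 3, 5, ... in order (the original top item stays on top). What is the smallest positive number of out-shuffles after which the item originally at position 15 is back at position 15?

Follow position 15 under repeated out-shuffles:
15 → 30 → 11 → 22 → 44 → 39 → 29 → 9 → ... → 15 (length 21)
It first returns after 21 out-shuffles.

21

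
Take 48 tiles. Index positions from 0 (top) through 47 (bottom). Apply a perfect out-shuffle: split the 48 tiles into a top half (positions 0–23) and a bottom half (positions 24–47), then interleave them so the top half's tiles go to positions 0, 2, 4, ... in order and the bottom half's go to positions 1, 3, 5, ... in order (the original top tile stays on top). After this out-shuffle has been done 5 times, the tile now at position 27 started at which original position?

Work backwards from position 27, undoing one out-shuffle at a time:
27 ← 37 ← 42 ← 21 ← 34 ← 17
So the tile now at position 27 started at position 17.

17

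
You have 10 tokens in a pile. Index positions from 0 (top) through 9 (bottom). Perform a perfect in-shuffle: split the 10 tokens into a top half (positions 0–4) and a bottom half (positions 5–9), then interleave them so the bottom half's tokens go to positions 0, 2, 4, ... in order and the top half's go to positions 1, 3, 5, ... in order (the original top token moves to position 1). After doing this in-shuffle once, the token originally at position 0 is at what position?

1

Track the token's position through each in-shuffle:
0 → 1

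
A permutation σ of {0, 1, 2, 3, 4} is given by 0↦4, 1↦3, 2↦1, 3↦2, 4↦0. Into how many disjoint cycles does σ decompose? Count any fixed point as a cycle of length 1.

Cycle decomposition: (0 4) (1 3 2).
2 cycles.

2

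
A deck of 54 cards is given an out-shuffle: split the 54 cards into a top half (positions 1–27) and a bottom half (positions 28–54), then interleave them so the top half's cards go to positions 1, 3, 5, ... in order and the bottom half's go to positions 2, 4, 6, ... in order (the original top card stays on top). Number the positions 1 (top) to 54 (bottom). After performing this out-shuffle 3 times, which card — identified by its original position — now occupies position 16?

36

Work backwards from position 16, undoing one out-shuffle at a time:
16 ← 35 ← 18 ← 36
So the card now at position 16 started at position 36.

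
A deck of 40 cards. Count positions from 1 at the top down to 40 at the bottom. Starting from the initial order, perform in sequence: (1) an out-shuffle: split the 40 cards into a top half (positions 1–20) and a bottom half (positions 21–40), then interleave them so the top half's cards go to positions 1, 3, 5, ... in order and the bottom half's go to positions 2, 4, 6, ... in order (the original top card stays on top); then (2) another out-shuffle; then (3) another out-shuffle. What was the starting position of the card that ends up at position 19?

13

Undo the operations in reverse order, starting from position 19:
  undo op 3 (out-shuffle, from top half): 19 ← 10
  undo op 2 (out-shuffle, from bottom half): 10 ← 25
  undo op 1 (out-shuffle, from top half): 25 ← 13
So the card at position 19 came from original position 13.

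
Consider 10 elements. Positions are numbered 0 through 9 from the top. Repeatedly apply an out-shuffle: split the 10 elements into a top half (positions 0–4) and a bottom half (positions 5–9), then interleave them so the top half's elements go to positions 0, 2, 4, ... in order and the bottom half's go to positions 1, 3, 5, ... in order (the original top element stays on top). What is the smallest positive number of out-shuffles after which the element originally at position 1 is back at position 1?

Follow position 1 under repeated out-shuffles:
1 → 2 → 4 → 8 → 7 → 5 → 1
It first returns after 6 out-shuffles.

6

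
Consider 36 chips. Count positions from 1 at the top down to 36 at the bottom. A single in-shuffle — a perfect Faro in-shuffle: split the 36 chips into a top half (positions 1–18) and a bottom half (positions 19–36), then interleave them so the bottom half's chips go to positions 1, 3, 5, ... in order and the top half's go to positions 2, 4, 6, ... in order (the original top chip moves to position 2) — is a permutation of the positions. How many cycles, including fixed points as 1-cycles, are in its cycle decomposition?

Trace each unvisited position around until it returns:
(1 2 4 8 16 32 ... len 36)
1 cycle in total.

1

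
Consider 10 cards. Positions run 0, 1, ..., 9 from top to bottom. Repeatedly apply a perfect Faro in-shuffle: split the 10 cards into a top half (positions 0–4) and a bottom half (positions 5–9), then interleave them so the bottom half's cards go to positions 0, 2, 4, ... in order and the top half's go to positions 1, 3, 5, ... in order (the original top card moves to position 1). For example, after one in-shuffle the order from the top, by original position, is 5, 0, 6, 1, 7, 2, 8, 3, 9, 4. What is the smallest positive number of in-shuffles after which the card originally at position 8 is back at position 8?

10

Follow position 8 under repeated in-shuffles:
8 → 6 → 2 → 5 → 0 → 1 → 3 → 7 → 4 → 9 → 8
It first returns after 10 in-shuffles.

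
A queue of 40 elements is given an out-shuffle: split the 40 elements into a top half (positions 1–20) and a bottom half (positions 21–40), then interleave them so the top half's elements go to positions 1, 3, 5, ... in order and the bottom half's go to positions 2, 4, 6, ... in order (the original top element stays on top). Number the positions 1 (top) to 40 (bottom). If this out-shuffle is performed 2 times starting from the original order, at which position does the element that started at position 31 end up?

4

Track the element's position through each out-shuffle:
31 → 22 → 4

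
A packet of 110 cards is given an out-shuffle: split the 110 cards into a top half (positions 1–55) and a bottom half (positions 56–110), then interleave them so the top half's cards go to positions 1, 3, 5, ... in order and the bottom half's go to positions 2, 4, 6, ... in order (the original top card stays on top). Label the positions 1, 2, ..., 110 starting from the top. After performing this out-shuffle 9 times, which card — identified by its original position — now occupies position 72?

55

Work backwards from position 72, undoing one out-shuffle at a time:
72 ← 91 ← 46 ← 78 ← 94 ← 102 ← 106 ← 108 ← 109 ← 55
So the card now at position 72 started at position 55.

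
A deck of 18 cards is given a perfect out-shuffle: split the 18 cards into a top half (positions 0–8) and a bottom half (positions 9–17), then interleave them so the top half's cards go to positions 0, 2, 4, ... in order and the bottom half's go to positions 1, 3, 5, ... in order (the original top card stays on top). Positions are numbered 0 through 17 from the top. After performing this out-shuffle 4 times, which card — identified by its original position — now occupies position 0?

0

Work backwards from position 0, undoing one out-shuffle at a time:
0 ← 0 ← 0 ← 0 ← 0
So the card now at position 0 started at position 0.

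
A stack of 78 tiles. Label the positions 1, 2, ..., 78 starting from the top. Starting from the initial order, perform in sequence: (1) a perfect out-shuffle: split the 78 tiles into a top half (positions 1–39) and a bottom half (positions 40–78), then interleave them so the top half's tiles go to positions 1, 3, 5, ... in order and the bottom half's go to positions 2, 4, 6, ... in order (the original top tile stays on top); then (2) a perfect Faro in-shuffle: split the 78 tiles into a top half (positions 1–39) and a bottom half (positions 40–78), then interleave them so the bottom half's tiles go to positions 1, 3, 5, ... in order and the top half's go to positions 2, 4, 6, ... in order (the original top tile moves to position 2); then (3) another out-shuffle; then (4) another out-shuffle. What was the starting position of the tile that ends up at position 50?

Undo the operations in reverse order, starting from position 50:
  undo op 4 (out-shuffle, from bottom half): 50 ← 64
  undo op 3 (out-shuffle, from bottom half): 64 ← 71
  undo op 2 (in-shuffle, from bottom half): 71 ← 75
  undo op 1 (out-shuffle, from top half): 75 ← 38
So the tile at position 50 came from original position 38.

38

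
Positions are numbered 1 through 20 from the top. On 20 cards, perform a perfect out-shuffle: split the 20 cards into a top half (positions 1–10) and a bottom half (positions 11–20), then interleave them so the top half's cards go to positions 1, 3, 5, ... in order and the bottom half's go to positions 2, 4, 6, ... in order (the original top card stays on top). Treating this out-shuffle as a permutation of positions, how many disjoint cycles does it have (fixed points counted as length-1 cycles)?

Trace each unvisited position around until it returns:
(1) (2 3 5 9 17 14 ... len 18) (20)
3 cycles in total.

3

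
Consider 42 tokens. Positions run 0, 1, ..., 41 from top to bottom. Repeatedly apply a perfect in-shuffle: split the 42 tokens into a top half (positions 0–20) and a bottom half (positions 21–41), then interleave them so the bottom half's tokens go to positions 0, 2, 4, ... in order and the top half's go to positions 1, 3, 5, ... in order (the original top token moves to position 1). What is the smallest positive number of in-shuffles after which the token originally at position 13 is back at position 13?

14

Follow position 13 under repeated in-shuffles:
13 → 27 → 12 → 25 → 8 → 17 → 35 → 28 → 14 → 29 → 16 → 33 → 24 → 6 → 13
It first returns after 14 in-shuffles.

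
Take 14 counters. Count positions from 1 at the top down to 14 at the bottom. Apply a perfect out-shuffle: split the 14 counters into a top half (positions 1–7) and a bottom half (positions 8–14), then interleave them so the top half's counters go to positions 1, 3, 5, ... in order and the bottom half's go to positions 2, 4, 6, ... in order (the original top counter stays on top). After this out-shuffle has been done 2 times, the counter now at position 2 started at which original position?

11

Work backwards from position 2, undoing one out-shuffle at a time:
2 ← 8 ← 11
So the counter now at position 2 started at position 11.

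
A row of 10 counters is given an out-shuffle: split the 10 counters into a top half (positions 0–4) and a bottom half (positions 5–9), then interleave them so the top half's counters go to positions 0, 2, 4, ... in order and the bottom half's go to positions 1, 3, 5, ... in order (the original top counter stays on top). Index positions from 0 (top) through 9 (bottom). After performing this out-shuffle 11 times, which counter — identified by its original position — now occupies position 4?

Work backwards from position 4, undoing one out-shuffle at a time:
4 ← 2 ← 1 ← 5 ← 7 ← 8 ← 4 ← 2 ← 1 ← 5 ← 7 ← 8
So the counter now at position 4 started at position 8.

8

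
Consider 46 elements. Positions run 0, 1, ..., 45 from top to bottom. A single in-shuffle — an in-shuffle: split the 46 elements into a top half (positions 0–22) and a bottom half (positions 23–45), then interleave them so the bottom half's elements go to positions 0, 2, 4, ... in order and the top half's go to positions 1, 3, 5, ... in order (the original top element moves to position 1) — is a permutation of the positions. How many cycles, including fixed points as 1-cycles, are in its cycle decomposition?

Trace each unvisited position around until it returns:
(0 1 3 7 15 31 ... len 23) (4 9 19 39 32 18 ... len 23)
2 cycles in total.

2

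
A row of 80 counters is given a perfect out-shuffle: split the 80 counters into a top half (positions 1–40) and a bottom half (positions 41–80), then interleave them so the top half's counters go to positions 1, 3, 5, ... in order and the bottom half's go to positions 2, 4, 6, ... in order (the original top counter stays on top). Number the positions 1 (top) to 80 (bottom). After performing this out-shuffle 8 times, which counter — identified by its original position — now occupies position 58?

Work backwards from position 58, undoing one out-shuffle at a time:
58 ← 69 ← 35 ← 18 ← 49 ← 25 ← 13 ← 7 ← 4
So the counter now at position 58 started at position 4.

4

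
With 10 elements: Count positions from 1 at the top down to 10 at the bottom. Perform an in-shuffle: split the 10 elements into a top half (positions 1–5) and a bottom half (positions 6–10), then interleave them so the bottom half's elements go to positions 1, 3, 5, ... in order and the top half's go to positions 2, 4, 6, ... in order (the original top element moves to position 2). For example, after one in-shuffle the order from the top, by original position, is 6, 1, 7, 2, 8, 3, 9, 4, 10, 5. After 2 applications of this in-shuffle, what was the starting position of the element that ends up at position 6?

Work backwards from position 6, undoing one in-shuffle at a time:
6 ← 3 ← 7
So the element now at position 6 started at position 7.

7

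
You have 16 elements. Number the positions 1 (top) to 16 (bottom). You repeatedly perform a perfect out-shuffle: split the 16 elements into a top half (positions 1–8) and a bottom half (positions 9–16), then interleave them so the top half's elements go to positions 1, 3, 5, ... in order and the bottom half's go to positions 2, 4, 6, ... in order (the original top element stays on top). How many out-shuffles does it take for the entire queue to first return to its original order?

4

The out-shuffle permutes the 16 positions with cycle lengths [1, 1, 2, 4, 4, 4].
Every element is home exactly when every cycle has completed a whole number of laps, i.e. after lcm(1, 2, 4) = 4 out-shuffles.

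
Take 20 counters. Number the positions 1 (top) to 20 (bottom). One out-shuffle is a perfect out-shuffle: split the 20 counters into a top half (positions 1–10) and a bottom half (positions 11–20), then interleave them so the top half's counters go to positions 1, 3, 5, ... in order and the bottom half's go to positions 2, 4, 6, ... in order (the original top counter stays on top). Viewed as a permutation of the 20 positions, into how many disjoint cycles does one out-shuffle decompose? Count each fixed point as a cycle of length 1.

3

Trace each unvisited position around until it returns:
(1) (2 3 5 9 17 14 ... len 18) (20)
3 cycles in total.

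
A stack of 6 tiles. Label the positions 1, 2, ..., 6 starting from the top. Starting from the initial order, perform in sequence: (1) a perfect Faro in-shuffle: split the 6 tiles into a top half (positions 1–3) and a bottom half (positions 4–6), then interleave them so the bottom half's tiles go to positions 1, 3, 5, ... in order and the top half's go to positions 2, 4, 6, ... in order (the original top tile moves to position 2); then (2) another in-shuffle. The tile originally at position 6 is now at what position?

Track the tile from position 6 forward through each operation:
  after op 1 (in-shuffle): 6 → 5
  after op 2 (in-shuffle): 5 → 3

3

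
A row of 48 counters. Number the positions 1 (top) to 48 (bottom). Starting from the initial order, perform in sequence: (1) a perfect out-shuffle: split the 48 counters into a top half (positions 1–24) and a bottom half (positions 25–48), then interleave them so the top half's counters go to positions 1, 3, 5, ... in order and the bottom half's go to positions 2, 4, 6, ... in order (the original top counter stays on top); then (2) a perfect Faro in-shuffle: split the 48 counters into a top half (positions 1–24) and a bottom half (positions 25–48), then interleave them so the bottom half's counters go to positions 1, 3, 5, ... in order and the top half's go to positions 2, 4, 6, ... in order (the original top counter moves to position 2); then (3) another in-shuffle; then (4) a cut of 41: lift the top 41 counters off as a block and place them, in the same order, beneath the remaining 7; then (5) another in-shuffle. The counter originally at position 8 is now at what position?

Track the counter from position 8 forward through each operation:
  after op 1 (out-shuffle): 8 → 15
  after op 2 (in-shuffle): 15 → 30
  after op 3 (in-shuffle): 30 → 11
  after op 4 (cut 41): 11 → 18
  after op 5 (in-shuffle): 18 → 36

36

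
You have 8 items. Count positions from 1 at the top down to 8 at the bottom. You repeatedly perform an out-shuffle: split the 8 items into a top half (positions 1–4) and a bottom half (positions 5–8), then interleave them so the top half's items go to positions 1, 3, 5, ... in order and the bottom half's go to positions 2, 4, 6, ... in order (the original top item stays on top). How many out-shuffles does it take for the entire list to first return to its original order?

The out-shuffle permutes the 8 positions with cycle lengths [1, 1, 3, 3].
Every item is home exactly when every cycle has completed a whole number of laps, i.e. after lcm(1, 3) = 3 out-shuffles.

3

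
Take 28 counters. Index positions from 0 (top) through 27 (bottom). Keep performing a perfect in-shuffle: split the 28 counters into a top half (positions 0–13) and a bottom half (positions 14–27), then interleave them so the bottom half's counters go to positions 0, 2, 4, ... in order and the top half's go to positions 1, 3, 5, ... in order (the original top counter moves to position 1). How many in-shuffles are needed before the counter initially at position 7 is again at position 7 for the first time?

28

Follow position 7 under repeated in-shuffles:
7 → 15 → 2 → 5 → 11 → 23 → 18 → 8 → ... → 7 (length 28)
It first returns after 28 in-shuffles.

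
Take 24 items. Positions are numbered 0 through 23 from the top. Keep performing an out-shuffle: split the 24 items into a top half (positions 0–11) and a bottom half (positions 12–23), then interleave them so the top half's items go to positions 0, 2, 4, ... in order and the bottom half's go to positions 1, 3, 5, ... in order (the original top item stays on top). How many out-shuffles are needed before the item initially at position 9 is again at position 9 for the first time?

Follow position 9 under repeated out-shuffles:
9 → 18 → 13 → 3 → 6 → 12 → 1 → 2 → 4 → 8 → 16 → 9
It first returns after 11 out-shuffles.

11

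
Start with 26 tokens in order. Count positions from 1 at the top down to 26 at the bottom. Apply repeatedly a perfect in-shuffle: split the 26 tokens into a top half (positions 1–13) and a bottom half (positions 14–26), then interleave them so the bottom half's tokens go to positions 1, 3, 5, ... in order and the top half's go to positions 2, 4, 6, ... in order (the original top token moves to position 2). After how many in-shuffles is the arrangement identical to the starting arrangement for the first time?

The in-shuffle permutes the 26 positions with cycle lengths [2, 6, 18].
Every token is home exactly when every cycle has completed a whole number of laps, i.e. after lcm(2, 6, 18) = 18 in-shuffles.

18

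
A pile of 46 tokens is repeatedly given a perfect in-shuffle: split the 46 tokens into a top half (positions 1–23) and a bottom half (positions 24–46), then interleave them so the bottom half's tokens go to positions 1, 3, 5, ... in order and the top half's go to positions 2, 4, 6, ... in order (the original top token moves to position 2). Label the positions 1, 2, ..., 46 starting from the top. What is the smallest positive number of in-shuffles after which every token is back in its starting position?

The in-shuffle permutes the 46 positions with cycle lengths [23, 23].
Every token is home exactly when every cycle has completed a whole number of laps, i.e. after lcm(23) = 23 in-shuffles.

23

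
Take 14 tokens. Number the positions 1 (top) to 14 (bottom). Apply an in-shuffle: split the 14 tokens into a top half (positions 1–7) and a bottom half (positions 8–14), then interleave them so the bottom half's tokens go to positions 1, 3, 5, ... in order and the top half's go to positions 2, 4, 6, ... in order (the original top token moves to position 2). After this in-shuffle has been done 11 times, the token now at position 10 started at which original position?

5

Work backwards from position 10, undoing one in-shuffle at a time:
10 ← 5 ← 10 ← 5 ← 10 ← 5 ← 10 ← 5 ← 10 ← 5 ← 10 ← 5
So the token now at position 10 started at position 5.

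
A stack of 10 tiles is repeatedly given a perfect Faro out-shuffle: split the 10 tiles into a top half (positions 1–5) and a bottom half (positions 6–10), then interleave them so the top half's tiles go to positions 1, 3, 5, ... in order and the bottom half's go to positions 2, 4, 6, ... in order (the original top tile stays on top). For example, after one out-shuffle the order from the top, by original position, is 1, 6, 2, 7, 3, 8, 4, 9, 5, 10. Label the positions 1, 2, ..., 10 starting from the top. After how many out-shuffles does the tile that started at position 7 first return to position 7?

Follow position 7 under repeated out-shuffles:
7 → 4 → 7
It first returns after 2 out-shuffles.

2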